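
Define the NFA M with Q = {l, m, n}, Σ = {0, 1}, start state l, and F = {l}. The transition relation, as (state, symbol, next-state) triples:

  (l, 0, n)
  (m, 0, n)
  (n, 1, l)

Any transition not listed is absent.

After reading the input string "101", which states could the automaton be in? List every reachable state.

∅

Start in {l}.
Read '1': {l} → ∅.
The set is empty and remains empty for the remaining 2 symbols.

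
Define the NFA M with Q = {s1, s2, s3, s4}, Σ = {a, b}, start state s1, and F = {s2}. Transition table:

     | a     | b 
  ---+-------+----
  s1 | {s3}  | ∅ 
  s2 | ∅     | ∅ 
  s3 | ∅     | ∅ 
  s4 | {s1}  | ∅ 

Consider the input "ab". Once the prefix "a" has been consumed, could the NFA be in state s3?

Start in {s1}.
Read 'a': {s1} → {s3}.
State s3 is in {s3}.

Yes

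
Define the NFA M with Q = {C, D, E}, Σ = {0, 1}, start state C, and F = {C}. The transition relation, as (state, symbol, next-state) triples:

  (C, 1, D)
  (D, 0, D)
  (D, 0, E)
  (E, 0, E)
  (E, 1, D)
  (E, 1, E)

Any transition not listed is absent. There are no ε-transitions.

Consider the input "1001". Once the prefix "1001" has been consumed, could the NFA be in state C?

Start in {C}.
Read '1': C→{D}; now {D}.
Read '0': D→{D, E}; now {D, E}.
Read '0': D→{D, E}, E→{E}; now {D, E}.
Read '1': D→∅, E→{D, E}; now {D, E}.
State C is not in {D, E}.

No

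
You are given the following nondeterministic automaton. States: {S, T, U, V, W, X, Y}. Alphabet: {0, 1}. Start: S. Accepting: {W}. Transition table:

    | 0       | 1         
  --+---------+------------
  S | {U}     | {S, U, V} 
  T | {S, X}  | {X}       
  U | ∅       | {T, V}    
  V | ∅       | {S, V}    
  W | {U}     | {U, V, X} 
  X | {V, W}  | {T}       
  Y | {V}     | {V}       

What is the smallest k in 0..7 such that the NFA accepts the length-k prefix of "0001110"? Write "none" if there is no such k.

none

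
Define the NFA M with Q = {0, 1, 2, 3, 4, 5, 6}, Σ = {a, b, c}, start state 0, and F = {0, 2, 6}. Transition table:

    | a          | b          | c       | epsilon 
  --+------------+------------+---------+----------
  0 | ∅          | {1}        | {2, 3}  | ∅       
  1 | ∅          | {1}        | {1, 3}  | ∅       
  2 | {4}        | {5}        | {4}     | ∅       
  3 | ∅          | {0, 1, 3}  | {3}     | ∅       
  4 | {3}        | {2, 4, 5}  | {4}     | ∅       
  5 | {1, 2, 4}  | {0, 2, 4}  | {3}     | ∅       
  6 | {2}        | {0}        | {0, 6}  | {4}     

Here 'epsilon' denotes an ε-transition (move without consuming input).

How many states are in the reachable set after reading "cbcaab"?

3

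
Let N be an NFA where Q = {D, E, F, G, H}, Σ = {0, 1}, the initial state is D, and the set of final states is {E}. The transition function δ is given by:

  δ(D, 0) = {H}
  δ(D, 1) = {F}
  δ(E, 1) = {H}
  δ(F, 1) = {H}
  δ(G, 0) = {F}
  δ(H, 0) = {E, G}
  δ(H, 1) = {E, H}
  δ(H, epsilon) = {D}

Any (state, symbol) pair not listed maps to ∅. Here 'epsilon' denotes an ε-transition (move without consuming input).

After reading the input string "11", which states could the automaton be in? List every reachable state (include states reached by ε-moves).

{D, H}

Start in {D}.
Read '1': D→{F}; now {F}.
Read '1': F→{H}; union {H}; ε-closure = {D, H}.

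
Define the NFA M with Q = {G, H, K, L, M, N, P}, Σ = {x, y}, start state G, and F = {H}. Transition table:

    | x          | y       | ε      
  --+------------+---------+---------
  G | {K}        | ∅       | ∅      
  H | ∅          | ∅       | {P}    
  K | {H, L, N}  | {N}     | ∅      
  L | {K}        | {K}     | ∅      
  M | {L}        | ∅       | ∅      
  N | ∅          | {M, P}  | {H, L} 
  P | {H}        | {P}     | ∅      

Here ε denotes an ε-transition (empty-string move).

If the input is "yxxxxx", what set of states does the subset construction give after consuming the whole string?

Start in {G}.
Read 'y': G→∅; now ∅.
The set is empty and remains empty for the remaining 5 symbols.

∅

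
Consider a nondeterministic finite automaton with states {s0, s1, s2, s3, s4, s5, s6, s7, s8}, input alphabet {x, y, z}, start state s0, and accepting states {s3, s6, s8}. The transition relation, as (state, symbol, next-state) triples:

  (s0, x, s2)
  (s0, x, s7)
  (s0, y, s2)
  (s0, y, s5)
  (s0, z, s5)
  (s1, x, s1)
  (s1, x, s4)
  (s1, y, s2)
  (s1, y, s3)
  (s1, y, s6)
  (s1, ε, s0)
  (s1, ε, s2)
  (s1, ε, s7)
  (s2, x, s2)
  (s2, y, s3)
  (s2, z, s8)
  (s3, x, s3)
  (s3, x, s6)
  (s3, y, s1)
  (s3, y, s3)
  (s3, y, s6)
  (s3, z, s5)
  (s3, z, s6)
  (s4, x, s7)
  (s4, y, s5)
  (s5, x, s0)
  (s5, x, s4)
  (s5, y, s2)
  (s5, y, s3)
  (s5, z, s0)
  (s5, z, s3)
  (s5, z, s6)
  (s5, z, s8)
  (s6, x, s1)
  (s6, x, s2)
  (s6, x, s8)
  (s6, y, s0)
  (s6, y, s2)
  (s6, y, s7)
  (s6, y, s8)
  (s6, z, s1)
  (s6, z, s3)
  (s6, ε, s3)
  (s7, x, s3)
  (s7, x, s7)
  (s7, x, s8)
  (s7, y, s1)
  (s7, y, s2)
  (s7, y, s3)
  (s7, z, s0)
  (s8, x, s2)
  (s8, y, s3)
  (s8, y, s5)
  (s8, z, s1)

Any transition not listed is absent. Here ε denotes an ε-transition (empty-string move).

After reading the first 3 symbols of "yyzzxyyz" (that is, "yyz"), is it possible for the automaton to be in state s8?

Yes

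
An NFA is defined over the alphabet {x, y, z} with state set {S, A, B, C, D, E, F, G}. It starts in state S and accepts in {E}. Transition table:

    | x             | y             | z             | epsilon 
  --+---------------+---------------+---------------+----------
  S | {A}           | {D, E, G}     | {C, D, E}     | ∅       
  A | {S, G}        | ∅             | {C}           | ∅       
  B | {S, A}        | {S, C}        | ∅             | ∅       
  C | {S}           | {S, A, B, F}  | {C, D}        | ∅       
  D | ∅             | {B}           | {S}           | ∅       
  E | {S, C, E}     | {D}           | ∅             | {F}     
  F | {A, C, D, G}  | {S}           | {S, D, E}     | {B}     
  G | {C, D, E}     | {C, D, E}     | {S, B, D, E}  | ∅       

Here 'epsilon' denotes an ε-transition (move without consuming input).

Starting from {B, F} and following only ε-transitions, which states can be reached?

{B, F}

Begin with {B, F}.
No ε-moves leave this set, so the closure equals the set itself.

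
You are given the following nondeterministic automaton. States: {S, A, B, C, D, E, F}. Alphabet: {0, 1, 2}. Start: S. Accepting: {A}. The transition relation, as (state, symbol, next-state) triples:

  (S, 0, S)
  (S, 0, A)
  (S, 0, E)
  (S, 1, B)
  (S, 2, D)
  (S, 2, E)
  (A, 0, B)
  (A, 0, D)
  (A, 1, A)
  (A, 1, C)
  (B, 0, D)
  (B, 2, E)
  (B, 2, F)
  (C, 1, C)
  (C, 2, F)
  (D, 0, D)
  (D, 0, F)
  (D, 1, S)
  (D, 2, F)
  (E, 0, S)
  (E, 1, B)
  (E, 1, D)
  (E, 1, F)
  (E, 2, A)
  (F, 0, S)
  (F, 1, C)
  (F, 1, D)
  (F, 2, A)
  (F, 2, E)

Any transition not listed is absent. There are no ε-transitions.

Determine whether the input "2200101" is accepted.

Start in {S}.
Read '2': {S} → {D, E}.
Read '2': {D, E} → {A, F}.
Read '0': {A, F} → {S, B, D}.
Read '0': {S, B, D} → {S, A, D, E, F}.
Read '1': {S, A, D, E, F} → {S, A, B, C, D, F}.
Read '0': {S, A, B, C, D, F} → {S, A, B, D, E, F}.
Read '1': {S, A, B, D, E, F} → {S, A, B, C, D, F}.
The final set {S, A, B, C, D, F} contains the accepting state A.

Yes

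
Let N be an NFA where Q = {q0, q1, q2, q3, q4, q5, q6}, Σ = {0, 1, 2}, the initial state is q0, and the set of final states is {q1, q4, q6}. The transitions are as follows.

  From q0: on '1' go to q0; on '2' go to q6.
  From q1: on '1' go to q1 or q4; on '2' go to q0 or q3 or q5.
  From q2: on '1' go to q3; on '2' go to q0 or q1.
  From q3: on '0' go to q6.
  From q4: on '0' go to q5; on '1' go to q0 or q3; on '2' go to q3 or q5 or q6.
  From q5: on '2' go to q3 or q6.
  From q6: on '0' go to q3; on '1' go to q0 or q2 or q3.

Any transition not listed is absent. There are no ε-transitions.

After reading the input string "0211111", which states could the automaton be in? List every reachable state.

Start in {q0}.
Read '0': {q0} → ∅.
The set is empty and remains empty for the remaining 6 symbols.

∅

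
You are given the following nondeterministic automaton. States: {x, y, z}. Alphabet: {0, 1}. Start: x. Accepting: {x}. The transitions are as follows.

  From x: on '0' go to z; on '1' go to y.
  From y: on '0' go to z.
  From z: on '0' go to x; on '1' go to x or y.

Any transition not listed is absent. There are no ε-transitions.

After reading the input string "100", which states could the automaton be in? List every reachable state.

Start in {x}.
Read '1': {x} → {y}.
Read '0': {y} → {z}.
Read '0': {z} → {x}.

{x}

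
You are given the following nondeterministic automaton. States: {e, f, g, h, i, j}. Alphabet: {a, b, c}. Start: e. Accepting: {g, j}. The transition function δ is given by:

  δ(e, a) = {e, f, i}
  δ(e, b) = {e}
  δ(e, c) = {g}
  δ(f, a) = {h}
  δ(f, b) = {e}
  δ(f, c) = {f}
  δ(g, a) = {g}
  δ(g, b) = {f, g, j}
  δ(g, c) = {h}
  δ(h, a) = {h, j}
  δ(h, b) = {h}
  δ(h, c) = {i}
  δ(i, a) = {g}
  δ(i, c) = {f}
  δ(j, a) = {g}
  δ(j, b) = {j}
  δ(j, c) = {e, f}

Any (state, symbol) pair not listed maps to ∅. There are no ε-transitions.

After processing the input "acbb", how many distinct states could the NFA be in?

4

Start in {e}.
Read 'a': {e} → {e, f, i}.
Read 'c': {e, f, i} → {f, g}.
Read 'b': {f, g} → {e, f, g, j}.
Read 'b': {e, f, g, j} → {e, f, g, j}.
That set has 4 states.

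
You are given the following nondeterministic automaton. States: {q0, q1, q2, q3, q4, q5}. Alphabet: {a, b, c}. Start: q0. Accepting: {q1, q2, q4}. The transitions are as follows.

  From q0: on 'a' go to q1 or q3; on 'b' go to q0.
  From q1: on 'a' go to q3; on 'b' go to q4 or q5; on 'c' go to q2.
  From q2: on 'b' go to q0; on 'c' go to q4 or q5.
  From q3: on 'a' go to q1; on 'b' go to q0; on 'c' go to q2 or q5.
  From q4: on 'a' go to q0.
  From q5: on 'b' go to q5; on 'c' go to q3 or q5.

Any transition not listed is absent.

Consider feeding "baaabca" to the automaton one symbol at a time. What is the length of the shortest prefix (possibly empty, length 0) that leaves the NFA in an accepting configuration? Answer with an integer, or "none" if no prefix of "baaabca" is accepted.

2

Start in {q0}.
Read 'b': q0→{q0}; now {q0}.
Read 'a': q0→{q1, q3}; now {q1, q3}.
None of the earlier sets intersect F, but {q1, q3} does.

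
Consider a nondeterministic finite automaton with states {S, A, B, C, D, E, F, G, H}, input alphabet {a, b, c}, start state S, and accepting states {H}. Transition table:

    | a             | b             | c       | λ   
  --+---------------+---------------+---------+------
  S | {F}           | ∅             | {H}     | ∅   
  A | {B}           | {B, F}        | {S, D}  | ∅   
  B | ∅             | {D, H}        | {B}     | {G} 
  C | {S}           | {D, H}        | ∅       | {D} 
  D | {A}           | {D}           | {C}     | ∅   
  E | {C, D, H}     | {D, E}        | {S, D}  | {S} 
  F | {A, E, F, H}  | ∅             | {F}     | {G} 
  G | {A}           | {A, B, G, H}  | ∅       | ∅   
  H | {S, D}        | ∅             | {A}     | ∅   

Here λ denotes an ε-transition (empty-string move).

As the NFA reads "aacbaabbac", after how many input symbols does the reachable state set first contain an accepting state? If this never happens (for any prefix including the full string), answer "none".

Start in {S}.
Read 'a': {S} → {F, G}.
Read 'a': {F, G} → {S, A, E, F, G, H}.
None of the earlier sets intersect F, but {S, A, E, F, G, H} does.

2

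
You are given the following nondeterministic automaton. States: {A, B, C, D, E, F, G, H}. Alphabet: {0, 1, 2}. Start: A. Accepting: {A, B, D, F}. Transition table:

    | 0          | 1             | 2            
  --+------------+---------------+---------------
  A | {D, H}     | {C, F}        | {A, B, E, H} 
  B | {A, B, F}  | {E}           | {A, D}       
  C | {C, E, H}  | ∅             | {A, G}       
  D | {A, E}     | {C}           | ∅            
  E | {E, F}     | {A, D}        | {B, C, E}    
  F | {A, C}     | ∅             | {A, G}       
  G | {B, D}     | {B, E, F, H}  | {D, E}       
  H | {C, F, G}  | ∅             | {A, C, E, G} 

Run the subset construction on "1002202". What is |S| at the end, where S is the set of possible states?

7

Start in {A}.
Read '1': {A} → {C, F}.
Read '0': {C, F} → {A, C, E, H}.
Read '0': {A, C, E, H} → {C, D, E, F, G, H}.
Read '2': {C, D, E, F, G, H} → {A, B, C, D, E, G}.
Read '2': {A, B, C, D, E, G} → {A, B, C, D, E, G, H}.
Read '0': {A, B, C, D, E, G, H} → {A, B, C, D, E, F, G, H}.
Read '2': {A, B, C, D, E, F, G, H} → {A, B, C, D, E, G, H}.
That set has 7 states.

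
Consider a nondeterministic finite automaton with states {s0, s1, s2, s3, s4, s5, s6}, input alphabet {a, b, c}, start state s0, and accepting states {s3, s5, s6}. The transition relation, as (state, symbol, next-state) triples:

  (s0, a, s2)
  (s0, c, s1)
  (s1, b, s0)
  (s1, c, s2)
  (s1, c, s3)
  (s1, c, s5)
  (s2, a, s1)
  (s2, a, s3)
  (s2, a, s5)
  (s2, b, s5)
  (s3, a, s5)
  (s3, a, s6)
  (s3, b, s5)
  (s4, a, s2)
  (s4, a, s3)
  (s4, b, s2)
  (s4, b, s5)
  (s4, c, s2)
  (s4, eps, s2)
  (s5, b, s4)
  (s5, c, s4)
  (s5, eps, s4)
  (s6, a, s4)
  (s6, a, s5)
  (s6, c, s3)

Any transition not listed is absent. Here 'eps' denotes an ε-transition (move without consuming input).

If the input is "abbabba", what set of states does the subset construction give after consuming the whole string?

{s1, s2, s3, s4, s5}

Start in {s0}.
Read 'a': {s0} → {s2}.
Read 'b': {s2} → {s2, s4, s5}.
Read 'b': {s2, s4, s5} → {s2, s4, s5}.
Read 'a': {s2, s4, s5} → {s1, s2, s3, s4, s5}.
Read 'b': {s1, s2, s3, s4, s5} → {s0, s2, s4, s5}.
Read 'b': {s0, s2, s4, s5} → {s2, s4, s5}.
Read 'a': {s2, s4, s5} → {s1, s2, s3, s4, s5}.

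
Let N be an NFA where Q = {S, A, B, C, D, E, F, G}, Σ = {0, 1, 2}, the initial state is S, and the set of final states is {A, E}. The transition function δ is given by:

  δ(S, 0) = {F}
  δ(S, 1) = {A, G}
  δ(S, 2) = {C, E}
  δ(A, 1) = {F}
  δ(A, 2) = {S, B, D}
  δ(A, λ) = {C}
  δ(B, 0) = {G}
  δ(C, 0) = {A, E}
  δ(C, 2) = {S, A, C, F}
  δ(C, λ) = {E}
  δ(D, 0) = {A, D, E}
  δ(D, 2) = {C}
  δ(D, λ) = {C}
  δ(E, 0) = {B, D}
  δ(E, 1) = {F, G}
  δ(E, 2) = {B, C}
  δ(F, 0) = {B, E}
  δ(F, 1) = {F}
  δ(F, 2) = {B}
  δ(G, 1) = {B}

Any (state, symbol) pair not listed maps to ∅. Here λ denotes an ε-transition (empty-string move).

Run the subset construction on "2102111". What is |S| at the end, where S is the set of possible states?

1

Start in {S}.
Read '2': S→{C, E}; now {C, E}.
Read '1': C→∅, E→{F, G}; now {F, G}.
Read '0': F→{B, E}, G→∅; now {B, E}.
Read '2': B→∅, E→{B, C}; union {B, C}; ε-closure = {B, C, E}.
Read '1': B→∅, C→∅, E→{F, G}; now {F, G}.
Read '1': F→{F}, G→{B}; now {B, F}.
Read '1': B→∅, F→{F}; now {F}.
That set has 1 state.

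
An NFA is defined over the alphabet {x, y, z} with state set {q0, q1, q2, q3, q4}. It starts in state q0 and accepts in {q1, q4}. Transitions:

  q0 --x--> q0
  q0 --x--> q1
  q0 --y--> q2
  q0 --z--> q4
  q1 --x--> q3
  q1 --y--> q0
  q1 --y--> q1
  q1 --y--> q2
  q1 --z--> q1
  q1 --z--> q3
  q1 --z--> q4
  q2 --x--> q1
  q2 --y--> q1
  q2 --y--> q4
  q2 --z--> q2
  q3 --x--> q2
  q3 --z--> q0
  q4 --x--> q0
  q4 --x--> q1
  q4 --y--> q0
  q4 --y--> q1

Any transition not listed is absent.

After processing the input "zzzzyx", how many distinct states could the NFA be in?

Start in {q0}.
Read 'z': q0→{q4}; now {q4}.
Read 'z': q4→∅; now ∅.
The set is empty and remains empty for the remaining 4 symbols.
That set has 0 states.

0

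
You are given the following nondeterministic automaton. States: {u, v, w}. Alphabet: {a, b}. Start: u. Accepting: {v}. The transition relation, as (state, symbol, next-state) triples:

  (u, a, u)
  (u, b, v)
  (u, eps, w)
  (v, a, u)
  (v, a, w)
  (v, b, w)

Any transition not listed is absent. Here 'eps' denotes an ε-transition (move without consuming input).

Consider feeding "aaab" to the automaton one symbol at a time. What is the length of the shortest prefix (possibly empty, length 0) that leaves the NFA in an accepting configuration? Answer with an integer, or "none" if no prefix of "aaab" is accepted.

4

Start: ε-closure({u}) = {u, w}.
Read 'a': u→{u}, w→∅; union {u}; ε-closure = {u, w}.
Read 'a': u→{u}, w→∅; union {u}; ε-closure = {u, w}.
Read 'a': u→{u}, w→∅; union {u}; ε-closure = {u, w}.
Read 'b': u→{v}, w→∅; now {v}.
None of the earlier sets intersect F, but {v} does.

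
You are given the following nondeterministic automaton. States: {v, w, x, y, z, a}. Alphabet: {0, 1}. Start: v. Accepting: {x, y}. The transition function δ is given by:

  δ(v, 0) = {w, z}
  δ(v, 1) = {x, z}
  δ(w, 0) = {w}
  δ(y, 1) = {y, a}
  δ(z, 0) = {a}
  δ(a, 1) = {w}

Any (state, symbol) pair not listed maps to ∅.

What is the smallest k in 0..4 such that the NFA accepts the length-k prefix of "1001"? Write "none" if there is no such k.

Start in {v}.
Read '1': {v} → {x, z}.
None of the earlier sets intersect F, but {x, z} does.

1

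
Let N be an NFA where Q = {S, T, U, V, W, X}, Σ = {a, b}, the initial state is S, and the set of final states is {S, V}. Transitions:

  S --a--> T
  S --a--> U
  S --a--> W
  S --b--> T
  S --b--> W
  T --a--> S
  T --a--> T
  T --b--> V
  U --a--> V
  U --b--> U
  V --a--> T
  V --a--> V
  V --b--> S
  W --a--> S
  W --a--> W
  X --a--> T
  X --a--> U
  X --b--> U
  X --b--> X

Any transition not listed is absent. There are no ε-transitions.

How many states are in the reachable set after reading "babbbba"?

4

Start in {S}.
Read 'b': S→{T, W}; now {T, W}.
Read 'a': T→{S, T}, W→{S, W}; now {S, T, W}.
Read 'b': S→{T, W}, T→{V}, W→∅; now {T, V, W}.
Read 'b': T→{V}, V→{S}, W→∅; now {S, V}.
Read 'b': S→{T, W}, V→{S}; now {S, T, W}.
Read 'b': S→{T, W}, T→{V}, W→∅; now {T, V, W}.
Read 'a': T→{S, T}, V→{T, V}, W→{S, W}; now {S, T, V, W}.
That set has 4 states.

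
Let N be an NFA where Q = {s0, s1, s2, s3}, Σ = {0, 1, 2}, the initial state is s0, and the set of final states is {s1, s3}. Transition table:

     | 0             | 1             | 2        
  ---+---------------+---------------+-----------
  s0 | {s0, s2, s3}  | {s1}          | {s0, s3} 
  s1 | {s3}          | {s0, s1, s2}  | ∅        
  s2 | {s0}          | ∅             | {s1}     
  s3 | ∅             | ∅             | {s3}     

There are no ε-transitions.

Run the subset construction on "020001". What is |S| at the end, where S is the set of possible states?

1

Start in {s0}.
Read '0': {s0} → {s0, s2, s3}.
Read '2': {s0, s2, s3} → {s0, s1, s3}.
Read '0': {s0, s1, s3} → {s0, s2, s3}.
Read '0': {s0, s2, s3} → {s0, s2, s3}.
Read '0': {s0, s2, s3} → {s0, s2, s3}.
Read '1': {s0, s2, s3} → {s1}.
That set has 1 state.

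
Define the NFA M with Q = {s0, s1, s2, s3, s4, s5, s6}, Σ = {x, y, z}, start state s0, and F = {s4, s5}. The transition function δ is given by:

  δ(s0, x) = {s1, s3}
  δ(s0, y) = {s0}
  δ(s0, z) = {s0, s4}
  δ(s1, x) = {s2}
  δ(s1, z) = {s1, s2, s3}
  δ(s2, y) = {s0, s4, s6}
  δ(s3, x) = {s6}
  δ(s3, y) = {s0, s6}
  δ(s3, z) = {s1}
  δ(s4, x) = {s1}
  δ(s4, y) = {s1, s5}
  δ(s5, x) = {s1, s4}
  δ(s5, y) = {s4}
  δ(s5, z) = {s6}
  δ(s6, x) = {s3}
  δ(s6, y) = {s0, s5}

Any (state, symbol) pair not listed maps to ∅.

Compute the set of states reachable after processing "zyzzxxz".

Start in {s0}.
Read 'z': {s0} → {s0, s4}.
Read 'y': {s0, s4} → {s0, s1, s5}.
Read 'z': {s0, s1, s5} → {s0, s1, s2, s3, s4, s6}.
Read 'z': {s0, s1, s2, s3, s4, s6} → {s0, s1, s2, s3, s4}.
Read 'x': {s0, s1, s2, s3, s4} → {s1, s2, s3, s6}.
Read 'x': {s1, s2, s3, s6} → {s2, s3, s6}.
Read 'z': {s2, s3, s6} → {s1}.

{s1}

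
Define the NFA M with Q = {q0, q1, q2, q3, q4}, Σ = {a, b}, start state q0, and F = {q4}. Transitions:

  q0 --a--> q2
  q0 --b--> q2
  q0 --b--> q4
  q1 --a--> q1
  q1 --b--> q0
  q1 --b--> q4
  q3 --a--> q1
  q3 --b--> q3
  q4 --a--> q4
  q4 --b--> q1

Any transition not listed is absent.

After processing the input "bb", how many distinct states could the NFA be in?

1

Start in {q0}.
Read 'b': q0→{q2, q4}; now {q2, q4}.
Read 'b': q2→∅, q4→{q1}; now {q1}.
That set has 1 state.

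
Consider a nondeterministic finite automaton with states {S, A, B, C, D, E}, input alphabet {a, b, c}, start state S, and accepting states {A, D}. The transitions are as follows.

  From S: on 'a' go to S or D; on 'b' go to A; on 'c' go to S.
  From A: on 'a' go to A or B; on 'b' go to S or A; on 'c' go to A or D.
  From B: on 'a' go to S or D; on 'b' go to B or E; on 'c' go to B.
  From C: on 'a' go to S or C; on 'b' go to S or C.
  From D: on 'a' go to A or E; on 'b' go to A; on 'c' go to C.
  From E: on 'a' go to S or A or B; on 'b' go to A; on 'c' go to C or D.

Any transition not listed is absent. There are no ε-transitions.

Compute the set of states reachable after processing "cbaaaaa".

{S, A, B, D, E}

Start in {S}.
Read 'c': {S} → {S}.
Read 'b': {S} → {A}.
Read 'a': {A} → {A, B}.
Read 'a': {A, B} → {S, A, B, D}.
Read 'a': {S, A, B, D} → {S, A, B, D, E}.
Read 'a': {S, A, B, D, E} → {S, A, B, D, E}.
Read 'a': {S, A, B, D, E} → {S, A, B, D, E}.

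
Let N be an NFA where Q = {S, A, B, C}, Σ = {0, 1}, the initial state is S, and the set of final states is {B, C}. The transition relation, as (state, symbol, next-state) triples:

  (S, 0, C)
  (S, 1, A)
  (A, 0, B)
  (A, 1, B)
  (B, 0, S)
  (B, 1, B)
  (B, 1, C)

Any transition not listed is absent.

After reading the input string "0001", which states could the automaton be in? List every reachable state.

∅

Start in {S}.
Read '0': {S} → {C}.
Read '0': {C} → ∅.
The set is empty and remains empty for the remaining 2 symbols.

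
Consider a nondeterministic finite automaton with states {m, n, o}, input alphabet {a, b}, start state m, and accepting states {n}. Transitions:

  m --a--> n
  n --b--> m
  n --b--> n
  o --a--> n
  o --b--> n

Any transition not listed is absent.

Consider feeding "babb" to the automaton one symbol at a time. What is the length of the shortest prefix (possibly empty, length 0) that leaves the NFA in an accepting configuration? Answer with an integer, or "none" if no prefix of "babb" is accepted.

Start in {m}.
Read 'b': {m} → ∅.
The set is empty and remains empty for the remaining 3 symbols.
No reachable set along the way intersects F.

none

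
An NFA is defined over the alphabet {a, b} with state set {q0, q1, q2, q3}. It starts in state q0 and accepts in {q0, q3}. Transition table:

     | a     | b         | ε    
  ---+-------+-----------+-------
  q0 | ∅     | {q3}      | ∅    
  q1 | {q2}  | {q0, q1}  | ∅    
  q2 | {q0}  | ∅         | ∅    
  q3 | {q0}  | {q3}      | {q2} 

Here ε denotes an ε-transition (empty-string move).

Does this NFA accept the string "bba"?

Yes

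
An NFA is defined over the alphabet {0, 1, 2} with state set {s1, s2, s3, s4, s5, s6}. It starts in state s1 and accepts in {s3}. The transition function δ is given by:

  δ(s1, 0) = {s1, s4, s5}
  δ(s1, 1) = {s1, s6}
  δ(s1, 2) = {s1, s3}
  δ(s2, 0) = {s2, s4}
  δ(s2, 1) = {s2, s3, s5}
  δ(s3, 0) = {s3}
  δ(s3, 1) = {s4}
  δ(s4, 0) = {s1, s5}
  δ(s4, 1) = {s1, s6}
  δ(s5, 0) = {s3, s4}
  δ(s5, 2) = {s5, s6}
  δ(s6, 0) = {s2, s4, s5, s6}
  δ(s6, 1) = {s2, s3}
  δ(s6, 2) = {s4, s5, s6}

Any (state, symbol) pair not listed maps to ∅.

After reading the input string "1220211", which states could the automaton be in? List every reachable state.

{s1, s2, s3, s4, s5, s6}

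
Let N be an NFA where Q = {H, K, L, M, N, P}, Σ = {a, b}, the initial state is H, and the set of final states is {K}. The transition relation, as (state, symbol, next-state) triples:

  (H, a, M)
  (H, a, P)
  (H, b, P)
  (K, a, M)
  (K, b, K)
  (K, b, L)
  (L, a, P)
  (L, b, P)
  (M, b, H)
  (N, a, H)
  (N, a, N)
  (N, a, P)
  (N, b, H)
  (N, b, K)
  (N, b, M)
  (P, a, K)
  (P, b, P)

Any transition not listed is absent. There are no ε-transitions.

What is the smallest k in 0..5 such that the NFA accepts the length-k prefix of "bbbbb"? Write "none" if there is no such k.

none

Start in {H}.
Read 'b': {H} → {P}.
Read 'b': {P} → {P}.
Read 'b': {P} → {P}.
Read 'b': {P} → {P}.
Read 'b': {P} → {P}.
No reachable set along the way intersects F.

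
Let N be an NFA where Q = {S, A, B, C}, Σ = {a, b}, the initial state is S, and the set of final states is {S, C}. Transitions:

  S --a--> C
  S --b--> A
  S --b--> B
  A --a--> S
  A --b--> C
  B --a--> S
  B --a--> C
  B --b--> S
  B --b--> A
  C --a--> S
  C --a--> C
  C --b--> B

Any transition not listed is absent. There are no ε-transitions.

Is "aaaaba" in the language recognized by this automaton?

Yes

Start in {S}.
Read 'a': S→{C}; now {C}.
Read 'a': C→{S, C}; now {S, C}.
Read 'a': S→{C}, C→{S, C}; now {S, C}.
Read 'a': S→{C}, C→{S, C}; now {S, C}.
Read 'b': S→{A, B}, C→{B}; now {A, B}.
Read 'a': A→{S}, B→{S, C}; now {S, C}.
The final set {S, C} contains the accepting states S, C.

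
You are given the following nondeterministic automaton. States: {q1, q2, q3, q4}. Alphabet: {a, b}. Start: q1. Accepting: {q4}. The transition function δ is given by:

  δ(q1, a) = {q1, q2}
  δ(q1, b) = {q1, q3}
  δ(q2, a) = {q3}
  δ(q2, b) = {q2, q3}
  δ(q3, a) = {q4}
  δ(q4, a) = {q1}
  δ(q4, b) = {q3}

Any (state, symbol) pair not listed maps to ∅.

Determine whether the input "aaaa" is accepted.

Yes

Start in {q1}.
Read 'a': q1→{q1, q2}; now {q1, q2}.
Read 'a': q1→{q1, q2}, q2→{q3}; now {q1, q2, q3}.
Read 'a': q1→{q1, q2}, q2→{q3}, q3→{q4}; now {q1, q2, q3, q4}.
Read 'a': q1→{q1, q2}, q2→{q3}, q3→{q4}, q4→{q1}; now {q1, q2, q3, q4}.
The final set {q1, q2, q3, q4} contains the accepting state q4.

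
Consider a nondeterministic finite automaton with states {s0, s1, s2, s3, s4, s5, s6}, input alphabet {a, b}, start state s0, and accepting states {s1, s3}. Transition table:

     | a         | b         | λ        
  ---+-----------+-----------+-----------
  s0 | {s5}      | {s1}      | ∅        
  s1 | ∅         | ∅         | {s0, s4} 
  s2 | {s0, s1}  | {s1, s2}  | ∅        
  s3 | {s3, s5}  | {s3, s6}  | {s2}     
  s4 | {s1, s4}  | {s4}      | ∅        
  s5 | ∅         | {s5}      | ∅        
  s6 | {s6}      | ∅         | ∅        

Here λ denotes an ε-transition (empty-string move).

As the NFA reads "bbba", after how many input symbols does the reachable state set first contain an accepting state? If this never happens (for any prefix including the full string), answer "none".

Start in {s0}.
Read 'b': s0→{s1}; union {s1}; ε-closure = {s0, s1, s4}.
None of the earlier sets intersect F, but {s0, s1, s4} does.

1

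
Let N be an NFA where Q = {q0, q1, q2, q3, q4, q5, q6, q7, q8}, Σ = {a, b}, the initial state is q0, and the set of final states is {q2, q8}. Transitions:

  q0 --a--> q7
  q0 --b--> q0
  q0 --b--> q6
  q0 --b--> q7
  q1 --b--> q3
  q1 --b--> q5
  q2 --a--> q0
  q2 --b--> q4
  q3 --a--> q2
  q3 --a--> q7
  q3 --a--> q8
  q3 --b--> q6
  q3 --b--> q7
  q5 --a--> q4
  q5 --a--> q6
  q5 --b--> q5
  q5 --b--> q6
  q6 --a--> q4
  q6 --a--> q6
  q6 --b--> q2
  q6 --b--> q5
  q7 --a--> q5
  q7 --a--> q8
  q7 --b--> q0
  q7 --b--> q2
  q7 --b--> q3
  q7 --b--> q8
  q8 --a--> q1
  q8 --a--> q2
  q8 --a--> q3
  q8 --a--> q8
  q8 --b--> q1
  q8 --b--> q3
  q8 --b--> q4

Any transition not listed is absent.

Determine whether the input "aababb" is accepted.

No

Start in {q0}.
Read 'a': {q0} → {q7}.
Read 'a': {q7} → {q5, q8}.
Read 'b': {q5, q8} → {q1, q3, q4, q5, q6}.
Read 'a': {q1, q3, q4, q5, q6} → {q2, q4, q6, q7, q8}.
Read 'b': {q2, q4, q6, q7, q8} → {q0, q1, q2, q3, q4, q5, q8}.
Read 'b': {q0, q1, q2, q3, q4, q5, q8} → {q0, q1, q3, q4, q5, q6, q7}.
The final set {q0, q1, q3, q4, q5, q6, q7} contains no accepting state.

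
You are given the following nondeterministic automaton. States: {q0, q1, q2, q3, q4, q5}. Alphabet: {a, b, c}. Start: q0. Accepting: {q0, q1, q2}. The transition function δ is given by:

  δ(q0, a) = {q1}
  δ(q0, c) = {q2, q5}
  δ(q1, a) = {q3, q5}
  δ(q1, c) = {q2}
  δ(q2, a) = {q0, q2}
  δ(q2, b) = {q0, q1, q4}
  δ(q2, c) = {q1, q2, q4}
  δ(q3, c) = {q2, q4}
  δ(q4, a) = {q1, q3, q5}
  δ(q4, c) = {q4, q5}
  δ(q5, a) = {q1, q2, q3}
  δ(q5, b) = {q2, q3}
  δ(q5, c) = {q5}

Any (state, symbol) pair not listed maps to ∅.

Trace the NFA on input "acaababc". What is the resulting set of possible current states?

{q1, q2, q4}

Start in {q0}.
Read 'a': {q0} → {q1}.
Read 'c': {q1} → {q2}.
Read 'a': {q2} → {q0, q2}.
Read 'a': {q0, q2} → {q0, q1, q2}.
Read 'b': {q0, q1, q2} → {q0, q1, q4}.
Read 'a': {q0, q1, q4} → {q1, q3, q5}.
Read 'b': {q1, q3, q5} → {q2, q3}.
Read 'c': {q2, q3} → {q1, q2, q4}.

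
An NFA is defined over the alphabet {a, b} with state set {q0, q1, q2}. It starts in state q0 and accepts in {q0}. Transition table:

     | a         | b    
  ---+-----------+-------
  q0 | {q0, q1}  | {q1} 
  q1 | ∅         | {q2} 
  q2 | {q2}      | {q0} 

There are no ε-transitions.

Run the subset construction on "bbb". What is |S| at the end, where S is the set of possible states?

Start in {q0}.
Read 'b': {q0} → {q1}.
Read 'b': {q1} → {q2}.
Read 'b': {q2} → {q0}.
That set has 1 state.

1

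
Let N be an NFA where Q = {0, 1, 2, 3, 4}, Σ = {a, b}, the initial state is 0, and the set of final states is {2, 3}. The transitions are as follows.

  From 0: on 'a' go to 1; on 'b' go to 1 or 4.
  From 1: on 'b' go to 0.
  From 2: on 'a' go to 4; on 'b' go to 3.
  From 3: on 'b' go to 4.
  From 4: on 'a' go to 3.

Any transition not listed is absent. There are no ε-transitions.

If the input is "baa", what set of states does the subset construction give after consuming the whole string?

Start in {0}.
Read 'b': 0→{1, 4}; now {1, 4}.
Read 'a': 1→∅, 4→{3}; now {3}.
Read 'a': 3→∅; now ∅.

∅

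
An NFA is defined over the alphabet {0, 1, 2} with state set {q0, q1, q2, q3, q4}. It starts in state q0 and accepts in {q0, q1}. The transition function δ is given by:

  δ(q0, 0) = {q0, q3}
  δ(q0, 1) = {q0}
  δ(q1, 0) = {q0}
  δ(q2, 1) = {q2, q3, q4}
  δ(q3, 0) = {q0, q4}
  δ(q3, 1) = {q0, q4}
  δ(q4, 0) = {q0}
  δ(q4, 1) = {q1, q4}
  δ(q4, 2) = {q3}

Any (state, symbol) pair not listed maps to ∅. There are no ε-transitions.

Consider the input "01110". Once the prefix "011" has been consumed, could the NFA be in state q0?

Yes

Start in {q0}.
Read '0': q0→{q0, q3}; now {q0, q3}.
Read '1': q0→{q0}, q3→{q0, q4}; now {q0, q4}.
Read '1': q0→{q0}, q4→{q1, q4}; now {q0, q1, q4}.
State q0 is in {q0, q1, q4}.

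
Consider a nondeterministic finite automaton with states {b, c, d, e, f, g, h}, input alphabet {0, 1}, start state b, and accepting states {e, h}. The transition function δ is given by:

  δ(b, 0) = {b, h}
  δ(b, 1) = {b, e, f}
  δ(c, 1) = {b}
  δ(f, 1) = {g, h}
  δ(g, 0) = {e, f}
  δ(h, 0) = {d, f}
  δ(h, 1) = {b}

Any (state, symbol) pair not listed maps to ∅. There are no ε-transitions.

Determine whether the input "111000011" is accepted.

Start in {b}.
Read '1': {b} → {b, e, f}.
Read '1': {b, e, f} → {b, e, f, g, h}.
Read '1': {b, e, f, g, h} → {b, e, f, g, h}.
Read '0': {b, e, f, g, h} → {b, d, e, f, h}.
Read '0': {b, d, e, f, h} → {b, d, f, h}.
Read '0': {b, d, f, h} → {b, d, f, h}.
Read '0': {b, d, f, h} → {b, d, f, h}.
Read '1': {b, d, f, h} → {b, e, f, g, h}.
Read '1': {b, e, f, g, h} → {b, e, f, g, h}.
The final set {b, e, f, g, h} contains the accepting states e, h.

Yes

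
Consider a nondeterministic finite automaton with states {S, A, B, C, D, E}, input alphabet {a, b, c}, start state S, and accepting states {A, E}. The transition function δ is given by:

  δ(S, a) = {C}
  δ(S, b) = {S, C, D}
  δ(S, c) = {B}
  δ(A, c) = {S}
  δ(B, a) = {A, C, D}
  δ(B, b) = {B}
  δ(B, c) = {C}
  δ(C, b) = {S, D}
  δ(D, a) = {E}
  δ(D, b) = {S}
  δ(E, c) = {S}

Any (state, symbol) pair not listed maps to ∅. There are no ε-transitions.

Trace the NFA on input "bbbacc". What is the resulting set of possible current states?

Start in {S}.
Read 'b': {S} → {S, C, D}.
Read 'b': {S, C, D} → {S, C, D}.
Read 'b': {S, C, D} → {S, C, D}.
Read 'a': {S, C, D} → {C, E}.
Read 'c': {C, E} → {S}.
Read 'c': {S} → {B}.

{B}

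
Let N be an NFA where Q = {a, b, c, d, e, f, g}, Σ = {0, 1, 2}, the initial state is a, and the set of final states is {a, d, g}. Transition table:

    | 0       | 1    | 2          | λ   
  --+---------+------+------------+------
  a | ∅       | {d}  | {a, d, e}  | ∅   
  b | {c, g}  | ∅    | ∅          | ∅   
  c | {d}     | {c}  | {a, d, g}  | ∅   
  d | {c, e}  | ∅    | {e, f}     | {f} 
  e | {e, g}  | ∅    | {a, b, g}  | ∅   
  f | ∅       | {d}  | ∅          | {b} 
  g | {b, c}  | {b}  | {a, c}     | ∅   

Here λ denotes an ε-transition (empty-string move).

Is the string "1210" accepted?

Start in {a}.
Read '1': {a} → {b, d, f}.
Read '2': {b, d, f} → {b, e, f}.
Read '1': {b, e, f} → {b, d, f}.
Read '0': {b, d, f} → {c, e, g}.
The final set {c, e, g} contains the accepting state g.

Yes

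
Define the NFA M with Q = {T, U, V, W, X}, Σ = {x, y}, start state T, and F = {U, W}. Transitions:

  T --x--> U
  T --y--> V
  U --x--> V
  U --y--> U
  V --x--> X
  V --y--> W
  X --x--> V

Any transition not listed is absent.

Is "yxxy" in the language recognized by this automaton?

Yes

Start in {T}.
Read 'y': T→{V}; now {V}.
Read 'x': V→{X}; now {X}.
Read 'x': X→{V}; now {V}.
Read 'y': V→{W}; now {W}.
The final set {W} contains the accepting state W.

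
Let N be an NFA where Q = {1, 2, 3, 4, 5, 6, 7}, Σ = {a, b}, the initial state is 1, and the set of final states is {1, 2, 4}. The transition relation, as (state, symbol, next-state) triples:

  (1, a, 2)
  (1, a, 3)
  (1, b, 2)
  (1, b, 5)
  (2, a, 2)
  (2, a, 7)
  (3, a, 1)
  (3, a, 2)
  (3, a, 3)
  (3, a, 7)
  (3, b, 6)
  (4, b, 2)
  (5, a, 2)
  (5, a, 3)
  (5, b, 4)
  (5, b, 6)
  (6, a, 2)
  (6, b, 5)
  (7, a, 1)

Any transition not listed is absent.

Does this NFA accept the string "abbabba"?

Yes

Start in {1}.
Read 'a': 1→{2, 3}; now {2, 3}.
Read 'b': 2→∅, 3→{6}; now {6}.
Read 'b': 6→{5}; now {5}.
Read 'a': 5→{2, 3}; now {2, 3}.
Read 'b': 2→∅, 3→{6}; now {6}.
Read 'b': 6→{5}; now {5}.
Read 'a': 5→{2, 3}; now {2, 3}.
The final set {2, 3} contains the accepting state 2.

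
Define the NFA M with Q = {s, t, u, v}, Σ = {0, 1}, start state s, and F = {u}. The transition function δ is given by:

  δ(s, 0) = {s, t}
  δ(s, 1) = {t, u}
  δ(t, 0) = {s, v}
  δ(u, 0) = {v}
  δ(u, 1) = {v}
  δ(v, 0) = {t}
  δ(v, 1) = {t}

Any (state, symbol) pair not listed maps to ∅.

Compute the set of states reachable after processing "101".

Start in {s}.
Read '1': {s} → {t, u}.
Read '0': {t, u} → {s, v}.
Read '1': {s, v} → {t, u}.

{t, u}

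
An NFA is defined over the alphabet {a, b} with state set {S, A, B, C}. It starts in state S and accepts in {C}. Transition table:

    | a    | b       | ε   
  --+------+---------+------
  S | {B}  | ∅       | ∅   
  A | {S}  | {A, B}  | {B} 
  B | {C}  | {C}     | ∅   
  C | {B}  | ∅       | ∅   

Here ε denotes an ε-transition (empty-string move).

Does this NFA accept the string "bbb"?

Start in {S}.
Read 'b': {S} → ∅.
The set is empty and remains empty for the remaining 2 symbols.
The final set ∅ contains no accepting state.

No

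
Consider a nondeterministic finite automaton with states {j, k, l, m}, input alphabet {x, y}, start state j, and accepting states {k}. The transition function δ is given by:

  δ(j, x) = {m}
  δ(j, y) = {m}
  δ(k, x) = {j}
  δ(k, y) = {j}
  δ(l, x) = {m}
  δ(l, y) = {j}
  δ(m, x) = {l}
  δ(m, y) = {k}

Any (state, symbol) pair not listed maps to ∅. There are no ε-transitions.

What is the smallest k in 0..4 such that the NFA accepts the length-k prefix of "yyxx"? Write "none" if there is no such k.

Start in {j}.
Read 'y': j→{m}; now {m}.
Read 'y': m→{k}; now {k}.
None of the earlier sets intersect F, but {k} does.

2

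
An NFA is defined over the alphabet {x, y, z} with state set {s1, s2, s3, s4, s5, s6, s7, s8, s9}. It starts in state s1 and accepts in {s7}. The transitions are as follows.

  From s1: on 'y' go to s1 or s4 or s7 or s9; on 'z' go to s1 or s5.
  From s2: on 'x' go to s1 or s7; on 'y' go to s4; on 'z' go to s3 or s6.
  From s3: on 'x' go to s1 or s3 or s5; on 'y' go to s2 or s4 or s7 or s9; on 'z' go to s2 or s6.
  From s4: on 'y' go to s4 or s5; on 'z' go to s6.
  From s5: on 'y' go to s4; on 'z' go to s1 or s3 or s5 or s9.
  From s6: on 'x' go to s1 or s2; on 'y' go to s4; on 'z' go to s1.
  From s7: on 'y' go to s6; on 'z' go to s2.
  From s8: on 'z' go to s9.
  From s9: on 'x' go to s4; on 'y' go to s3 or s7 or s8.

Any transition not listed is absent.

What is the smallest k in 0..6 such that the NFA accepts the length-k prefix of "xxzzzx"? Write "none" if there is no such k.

Start in {s1}.
Read 'x': {s1} → ∅.
The set is empty and remains empty for the remaining 5 symbols.
No reachable set along the way intersects F.

none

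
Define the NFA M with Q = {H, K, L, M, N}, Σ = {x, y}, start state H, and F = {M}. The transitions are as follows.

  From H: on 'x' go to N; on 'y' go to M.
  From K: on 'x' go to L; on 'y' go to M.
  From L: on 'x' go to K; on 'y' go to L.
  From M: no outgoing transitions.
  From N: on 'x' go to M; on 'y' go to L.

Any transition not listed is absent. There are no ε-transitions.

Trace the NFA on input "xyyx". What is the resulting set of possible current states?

{K}

Start in {H}.
Read 'x': {H} → {N}.
Read 'y': {N} → {L}.
Read 'y': {L} → {L}.
Read 'x': {L} → {K}.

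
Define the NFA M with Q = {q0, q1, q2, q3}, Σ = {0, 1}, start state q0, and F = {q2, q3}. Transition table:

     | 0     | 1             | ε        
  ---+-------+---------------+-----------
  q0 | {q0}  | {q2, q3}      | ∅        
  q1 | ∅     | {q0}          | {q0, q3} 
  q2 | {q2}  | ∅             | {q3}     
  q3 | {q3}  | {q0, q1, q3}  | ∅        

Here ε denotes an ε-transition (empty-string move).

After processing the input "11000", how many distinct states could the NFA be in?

2

Start in {q0}.
Read '1': q0→{q2, q3}; now {q2, q3}.
Read '1': q2→∅, q3→{q0, q1, q3}; now {q0, q1, q3}.
Read '0': q0→{q0}, q1→∅, q3→{q3}; now {q0, q3}.
Read '0': q0→{q0}, q3→{q3}; now {q0, q3}.
Read '0': q0→{q0}, q3→{q3}; now {q0, q3}.
That set has 2 states.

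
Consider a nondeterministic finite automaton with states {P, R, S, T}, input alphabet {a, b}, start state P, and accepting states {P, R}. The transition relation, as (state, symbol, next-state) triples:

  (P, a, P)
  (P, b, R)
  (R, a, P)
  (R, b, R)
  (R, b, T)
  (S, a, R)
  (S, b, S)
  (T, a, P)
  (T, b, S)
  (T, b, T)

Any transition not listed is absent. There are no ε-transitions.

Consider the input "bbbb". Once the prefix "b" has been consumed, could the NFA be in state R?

Yes

Start in {P}.
Read 'b': {P} → {R}.
State R is in {R}.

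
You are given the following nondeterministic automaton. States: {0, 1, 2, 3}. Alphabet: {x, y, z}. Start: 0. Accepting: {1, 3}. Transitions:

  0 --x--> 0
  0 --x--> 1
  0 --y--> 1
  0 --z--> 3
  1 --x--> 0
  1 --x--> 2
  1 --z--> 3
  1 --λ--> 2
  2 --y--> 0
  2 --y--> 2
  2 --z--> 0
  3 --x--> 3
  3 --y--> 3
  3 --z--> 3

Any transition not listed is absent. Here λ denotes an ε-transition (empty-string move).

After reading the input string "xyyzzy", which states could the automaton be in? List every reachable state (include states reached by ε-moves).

Start in {0}.
Read 'x': 0→{0, 1}; union {0, 1}; ε-closure = {0, 1, 2}.
Read 'y': 0→{1}, 1→∅, 2→{0, 2}; now {0, 1, 2}.
Read 'y': 0→{1}, 1→∅, 2→{0, 2}; now {0, 1, 2}.
Read 'z': 0→{3}, 1→{3}, 2→{0}; now {0, 3}.
Read 'z': 0→{3}, 3→{3}; now {3}.
Read 'y': 3→{3}; now {3}.

{3}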